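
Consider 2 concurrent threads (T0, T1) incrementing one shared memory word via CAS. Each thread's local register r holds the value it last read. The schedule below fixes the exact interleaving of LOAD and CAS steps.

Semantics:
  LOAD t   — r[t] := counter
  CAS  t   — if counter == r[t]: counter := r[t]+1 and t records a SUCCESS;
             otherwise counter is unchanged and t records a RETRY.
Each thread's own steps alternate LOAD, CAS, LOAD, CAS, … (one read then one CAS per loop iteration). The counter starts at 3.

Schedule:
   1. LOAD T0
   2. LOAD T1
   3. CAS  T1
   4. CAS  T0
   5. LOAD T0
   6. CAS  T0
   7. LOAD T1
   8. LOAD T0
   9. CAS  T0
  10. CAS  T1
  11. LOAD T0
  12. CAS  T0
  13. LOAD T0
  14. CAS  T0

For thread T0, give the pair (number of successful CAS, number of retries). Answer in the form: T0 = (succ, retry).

T0 = (4, 1)

T0 LOAD — after: cnt=3, r=3 — load
T1 LOAD — after: cnt=3, r=3 — load
T1 CAS — after: cnt=4, r=3 — ok
T0 CAS — after: cnt=4, r=3 — retry
T0 LOAD — after: cnt=4, r=4 — load
T0 CAS — after: cnt=5, r=4 — ok
T1 LOAD — after: cnt=5, r=5 — load
T0 LOAD — after: cnt=5, r=5 — load
T0 CAS — after: cnt=6, r=5 — ok
T1 CAS — after: cnt=6, r=5 — retry
T0 LOAD — after: cnt=6, r=6 — load
T0 CAS — after: cnt=7, r=6 — ok
T0 LOAD — after: cnt=7, r=7 — load
T0 CAS — after: cnt=8, r=7 — ok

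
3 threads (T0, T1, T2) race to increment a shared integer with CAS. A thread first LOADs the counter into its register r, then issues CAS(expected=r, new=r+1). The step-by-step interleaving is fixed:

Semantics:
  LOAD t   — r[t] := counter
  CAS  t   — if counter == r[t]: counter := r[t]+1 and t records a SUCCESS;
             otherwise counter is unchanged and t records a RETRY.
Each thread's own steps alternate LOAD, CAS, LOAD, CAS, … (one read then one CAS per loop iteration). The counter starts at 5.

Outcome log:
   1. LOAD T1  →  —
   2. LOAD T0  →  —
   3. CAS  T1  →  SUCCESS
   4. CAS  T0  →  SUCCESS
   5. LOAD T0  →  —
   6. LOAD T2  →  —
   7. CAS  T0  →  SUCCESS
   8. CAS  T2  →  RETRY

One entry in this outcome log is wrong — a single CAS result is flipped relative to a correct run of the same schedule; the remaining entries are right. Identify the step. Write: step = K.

Re-executing:
[1] T1.load  rd  (counter 5, T1.r 5)
[2] T0.load  rd  (counter 5, T0.r 5)
[3] T1.cas  hit  (counter 6, T1.r 5)
[4] T0.cas  miss  (counter 6, T0.r 5)
[5] T0.load  rd  (counter 6, T0.r 6)
[6] T2.load  rd  (counter 6, T2.r 6)
[7] T0.cas  hit  (counter 7, T0.r 6)
[8] T2.cas  miss  (counter 7, T2.r 6)
Flip is step 4.

step = 4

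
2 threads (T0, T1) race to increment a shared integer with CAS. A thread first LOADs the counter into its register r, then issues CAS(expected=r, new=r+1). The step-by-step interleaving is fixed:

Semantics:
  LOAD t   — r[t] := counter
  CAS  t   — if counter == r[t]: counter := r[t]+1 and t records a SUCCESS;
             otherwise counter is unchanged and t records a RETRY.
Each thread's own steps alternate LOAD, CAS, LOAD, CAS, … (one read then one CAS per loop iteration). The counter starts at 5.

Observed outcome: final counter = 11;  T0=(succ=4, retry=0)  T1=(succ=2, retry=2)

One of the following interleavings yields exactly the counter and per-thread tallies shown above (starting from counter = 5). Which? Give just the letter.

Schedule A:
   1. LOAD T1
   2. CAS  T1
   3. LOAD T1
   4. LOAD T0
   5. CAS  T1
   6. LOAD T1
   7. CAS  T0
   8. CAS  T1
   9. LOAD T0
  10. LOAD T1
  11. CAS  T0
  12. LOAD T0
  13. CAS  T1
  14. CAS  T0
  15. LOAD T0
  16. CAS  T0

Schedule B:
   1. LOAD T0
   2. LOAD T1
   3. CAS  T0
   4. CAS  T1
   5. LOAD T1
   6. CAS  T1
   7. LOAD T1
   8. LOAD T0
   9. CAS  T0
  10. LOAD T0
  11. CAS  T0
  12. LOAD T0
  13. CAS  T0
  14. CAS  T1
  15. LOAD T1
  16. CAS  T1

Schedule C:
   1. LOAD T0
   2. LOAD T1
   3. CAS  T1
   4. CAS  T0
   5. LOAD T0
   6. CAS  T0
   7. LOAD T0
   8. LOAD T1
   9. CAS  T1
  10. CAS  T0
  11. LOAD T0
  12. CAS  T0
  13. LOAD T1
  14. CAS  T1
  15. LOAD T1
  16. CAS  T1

B

Run B:
   1) LOAD T0:  M=5  r_T0=5
   2) LOAD T1:  M=5  r_T1=5
   3) CAS  T0:  M=6  r_T0=5 ✓
   4) CAS  T1:  M=6  r_T1=5 ✗
   5) LOAD T1:  M=6  r_T1=6
   6) CAS  T1:  M=7  r_T1=6 ✓
   7) LOAD T1:  M=7  r_T1=7
   8) LOAD T0:  M=7  r_T0=7
   9) CAS  T0:  M=8  r_T0=7 ✓
  10) LOAD T0:  M=8  r_T0=8
  11) CAS  T0:  M=9  r_T0=8 ✓
  12) LOAD T0:  M=9  r_T0=9
  13) CAS  T0:  M=10  r_T0=9 ✓
  14) CAS  T1:  M=10  r_T1=7 ✗
  15) LOAD T1:  M=10  r_T1=10
  16) CAS  T1:  M=11  r_T1=10 ✓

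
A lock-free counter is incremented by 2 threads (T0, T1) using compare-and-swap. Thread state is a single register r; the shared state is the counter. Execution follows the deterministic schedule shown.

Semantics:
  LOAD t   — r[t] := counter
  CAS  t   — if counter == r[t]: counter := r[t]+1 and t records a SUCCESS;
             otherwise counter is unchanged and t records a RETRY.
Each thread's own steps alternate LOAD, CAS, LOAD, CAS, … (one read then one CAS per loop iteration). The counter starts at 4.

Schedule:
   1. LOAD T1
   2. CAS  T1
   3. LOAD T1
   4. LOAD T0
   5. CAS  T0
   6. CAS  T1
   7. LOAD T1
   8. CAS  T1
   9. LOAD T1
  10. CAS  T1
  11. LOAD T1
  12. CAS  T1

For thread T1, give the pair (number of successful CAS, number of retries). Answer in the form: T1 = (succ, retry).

#1 T1 reads 4
#2 T1 CAS(4→5) writes; counter now 5
#3 T1 reads 5
#4 T0 reads 5
#5 T0 CAS(5→6) writes; counter now 6
#6 T1 CAS(5→6) fails; counter now 6
#7 T1 reads 6
#8 T1 CAS(6→7) writes; counter now 7
#9 T1 reads 7
#10 T1 CAS(7→8) writes; counter now 8
#11 T1 reads 8
#12 T1 CAS(8→9) writes; counter now 9

T1 = (4, 1)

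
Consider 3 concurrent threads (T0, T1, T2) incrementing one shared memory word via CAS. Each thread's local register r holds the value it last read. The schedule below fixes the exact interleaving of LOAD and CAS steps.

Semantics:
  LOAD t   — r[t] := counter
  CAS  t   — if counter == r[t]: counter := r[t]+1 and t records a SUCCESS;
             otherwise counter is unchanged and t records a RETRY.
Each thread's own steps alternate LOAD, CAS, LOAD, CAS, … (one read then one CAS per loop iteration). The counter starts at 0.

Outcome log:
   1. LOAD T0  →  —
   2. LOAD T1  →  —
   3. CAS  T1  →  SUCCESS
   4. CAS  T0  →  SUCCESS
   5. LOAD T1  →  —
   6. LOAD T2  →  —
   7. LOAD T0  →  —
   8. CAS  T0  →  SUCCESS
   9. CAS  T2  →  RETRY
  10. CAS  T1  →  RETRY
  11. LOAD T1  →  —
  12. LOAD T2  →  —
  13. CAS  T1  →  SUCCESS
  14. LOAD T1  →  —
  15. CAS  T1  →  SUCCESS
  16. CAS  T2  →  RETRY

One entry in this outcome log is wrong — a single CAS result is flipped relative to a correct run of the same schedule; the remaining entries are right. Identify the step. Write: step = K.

step = 4

Re-executing:
1. LOAD T0 → mem=0 r[T0]=0 [LOAD]
2. LOAD T1 → mem=0 r[T1]=0 [LOAD]
3. CAS T1 → mem=1 r[T1]=0 [OK]
4. CAS T0 → mem=1 r[T0]=0 [RETRY]
5. LOAD T1 → mem=1 r[T1]=1 [LOAD]
6. LOAD T2 → mem=1 r[T2]=1 [LOAD]
7. LOAD T0 → mem=1 r[T0]=1 [LOAD]
8. CAS T0 → mem=2 r[T0]=1 [OK]
9. CAS T2 → mem=2 r[T2]=1 [RETRY]
10. CAS T1 → mem=2 r[T1]=1 [RETRY]
11. LOAD T1 → mem=2 r[T1]=2 [LOAD]
12. LOAD T2 → mem=2 r[T2]=2 [LOAD]
13. CAS T1 → mem=3 r[T1]=2 [OK]
14. LOAD T1 → mem=3 r[T1]=3 [LOAD]
15. CAS T1 → mem=4 r[T1]=3 [OK]
16. CAS T2 → mem=4 r[T2]=2 [RETRY]
Log disagrees first at step 4.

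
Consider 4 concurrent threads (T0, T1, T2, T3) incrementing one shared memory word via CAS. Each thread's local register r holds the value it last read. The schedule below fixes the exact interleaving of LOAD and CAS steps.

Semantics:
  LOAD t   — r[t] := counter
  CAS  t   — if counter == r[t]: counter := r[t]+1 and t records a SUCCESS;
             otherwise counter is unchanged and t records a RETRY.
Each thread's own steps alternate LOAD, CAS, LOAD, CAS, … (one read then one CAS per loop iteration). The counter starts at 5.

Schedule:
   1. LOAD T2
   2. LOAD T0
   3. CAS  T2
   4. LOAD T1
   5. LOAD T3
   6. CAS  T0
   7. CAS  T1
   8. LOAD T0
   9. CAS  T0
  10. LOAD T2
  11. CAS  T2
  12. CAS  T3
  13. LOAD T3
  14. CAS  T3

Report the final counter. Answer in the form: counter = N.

#1 T2 reads 5
#2 T0 reads 5
#3 T2 CAS(5→6) writes; counter now 6
#4 T1 reads 6
#5 T3 reads 6
#6 T0 CAS(5→6) fails; counter now 6
#7 T1 CAS(6→7) writes; counter now 7
#8 T0 reads 7
#9 T0 CAS(7→8) writes; counter now 8
#10 T2 reads 8
#11 T2 CAS(8→9) writes; counter now 9
#12 T3 CAS(6→7) fails; counter now 9
#13 T3 reads 9
#14 T3 CAS(9→10) writes; counter now 10

counter = 10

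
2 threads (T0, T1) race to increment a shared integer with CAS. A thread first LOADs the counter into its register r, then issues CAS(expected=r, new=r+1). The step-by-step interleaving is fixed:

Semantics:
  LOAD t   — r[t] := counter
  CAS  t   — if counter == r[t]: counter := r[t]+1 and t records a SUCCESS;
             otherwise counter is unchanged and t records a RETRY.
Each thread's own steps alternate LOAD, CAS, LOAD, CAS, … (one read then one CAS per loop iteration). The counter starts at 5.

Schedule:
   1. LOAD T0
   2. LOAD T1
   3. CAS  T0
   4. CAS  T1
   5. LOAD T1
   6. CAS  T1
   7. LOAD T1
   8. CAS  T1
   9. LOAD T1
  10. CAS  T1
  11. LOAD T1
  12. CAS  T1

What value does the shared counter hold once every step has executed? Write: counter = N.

T0 LOAD — after: cnt=5, r=5 — load
T1 LOAD — after: cnt=5, r=5 — load
T0 CAS — after: cnt=6, r=5 — ok
T1 CAS — after: cnt=6, r=5 — retry
T1 LOAD — after: cnt=6, r=6 — load
T1 CAS — after: cnt=7, r=6 — ok
T1 LOAD — after: cnt=7, r=7 — load
T1 CAS — after: cnt=8, r=7 — ok
T1 LOAD — after: cnt=8, r=8 — load
T1 CAS — after: cnt=9, r=8 — ok
T1 LOAD — after: cnt=9, r=9 — load
T1 CAS — after: cnt=10, r=9 — ok

counter = 10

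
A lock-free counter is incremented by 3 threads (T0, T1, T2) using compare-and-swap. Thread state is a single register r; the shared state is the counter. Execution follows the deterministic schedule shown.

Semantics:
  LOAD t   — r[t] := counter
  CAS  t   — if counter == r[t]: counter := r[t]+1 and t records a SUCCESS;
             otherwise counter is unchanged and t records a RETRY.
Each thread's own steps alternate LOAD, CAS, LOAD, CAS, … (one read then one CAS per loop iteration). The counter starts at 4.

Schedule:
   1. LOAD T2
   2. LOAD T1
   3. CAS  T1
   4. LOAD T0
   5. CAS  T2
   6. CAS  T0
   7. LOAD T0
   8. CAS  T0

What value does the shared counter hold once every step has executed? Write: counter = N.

counter = 7

[1] T2.load  rd  (counter 4, T2.r 4)
[2] T1.load  rd  (counter 4, T1.r 4)
[3] T1.cas  hit  (counter 5, T1.r 4)
[4] T0.load  rd  (counter 5, T0.r 5)
[5] T2.cas  miss  (counter 5, T2.r 4)
[6] T0.cas  hit  (counter 6, T0.r 5)
[7] T0.load  rd  (counter 6, T0.r 6)
[8] T0.cas  hit  (counter 7, T0.r 6)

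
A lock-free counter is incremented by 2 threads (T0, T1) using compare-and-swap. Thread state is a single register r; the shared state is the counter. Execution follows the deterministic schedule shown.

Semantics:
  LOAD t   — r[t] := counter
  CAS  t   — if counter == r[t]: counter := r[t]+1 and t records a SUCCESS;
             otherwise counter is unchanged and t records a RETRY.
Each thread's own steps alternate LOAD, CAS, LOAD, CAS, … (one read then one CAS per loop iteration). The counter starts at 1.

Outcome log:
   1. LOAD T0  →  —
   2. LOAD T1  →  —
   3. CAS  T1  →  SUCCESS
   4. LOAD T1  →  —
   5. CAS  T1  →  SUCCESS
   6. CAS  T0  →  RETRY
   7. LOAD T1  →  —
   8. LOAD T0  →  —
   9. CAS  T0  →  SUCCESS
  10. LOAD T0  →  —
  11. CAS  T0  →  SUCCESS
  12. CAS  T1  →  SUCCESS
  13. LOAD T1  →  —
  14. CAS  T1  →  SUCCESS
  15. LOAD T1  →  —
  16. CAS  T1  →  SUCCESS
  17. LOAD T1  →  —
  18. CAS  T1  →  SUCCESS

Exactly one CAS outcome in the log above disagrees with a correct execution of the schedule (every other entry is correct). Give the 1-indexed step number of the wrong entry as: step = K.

Correct run:
step 1: T0 LOAD ⇒ load; ctr=1 reg=1
step 2: T1 LOAD ⇒ load; ctr=1 reg=1
step 3: T1 CAS ⇒ ok; ctr=2 reg=1
step 4: T1 LOAD ⇒ load; ctr=2 reg=2
step 5: T1 CAS ⇒ ok; ctr=3 reg=2
step 6: T0 CAS ⇒ retry; ctr=3 reg=1
step 7: T1 LOAD ⇒ load; ctr=3 reg=3
step 8: T0 LOAD ⇒ load; ctr=3 reg=3
step 9: T0 CAS ⇒ ok; ctr=4 reg=3
step 10: T0 LOAD ⇒ load; ctr=4 reg=4
step 11: T0 CAS ⇒ ok; ctr=5 reg=4
step 12: T1 CAS ⇒ retry; ctr=5 reg=3
step 13: T1 LOAD ⇒ load; ctr=5 reg=5
step 14: T1 CAS ⇒ ok; ctr=6 reg=5
step 15: T1 LOAD ⇒ load; ctr=6 reg=6
step 16: T1 CAS ⇒ ok; ctr=7 reg=6
step 17: T1 LOAD ⇒ load; ctr=7 reg=7
step 18: T1 CAS ⇒ ok; ctr=8 reg=7
Flip is step 12.

step = 12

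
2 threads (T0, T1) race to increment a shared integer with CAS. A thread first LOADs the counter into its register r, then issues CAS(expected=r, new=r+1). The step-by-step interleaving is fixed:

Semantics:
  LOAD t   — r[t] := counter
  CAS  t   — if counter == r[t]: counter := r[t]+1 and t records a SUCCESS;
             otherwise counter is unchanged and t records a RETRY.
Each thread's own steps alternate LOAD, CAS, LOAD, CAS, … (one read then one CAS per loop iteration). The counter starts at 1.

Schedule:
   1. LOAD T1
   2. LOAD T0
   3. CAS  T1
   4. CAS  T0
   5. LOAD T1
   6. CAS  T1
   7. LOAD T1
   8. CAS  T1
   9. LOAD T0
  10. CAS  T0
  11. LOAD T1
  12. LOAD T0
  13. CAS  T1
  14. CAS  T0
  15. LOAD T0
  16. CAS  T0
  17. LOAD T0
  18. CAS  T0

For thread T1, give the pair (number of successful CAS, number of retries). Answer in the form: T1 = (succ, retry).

T1 = (4, 0)

step 1: T1 LOAD ⇒ load; ctr=1 reg=1
step 2: T0 LOAD ⇒ load; ctr=1 reg=1
step 3: T1 CAS ⇒ ok; ctr=2 reg=1
step 4: T0 CAS ⇒ retry; ctr=2 reg=1
step 5: T1 LOAD ⇒ load; ctr=2 reg=2
step 6: T1 CAS ⇒ ok; ctr=3 reg=2
step 7: T1 LOAD ⇒ load; ctr=3 reg=3
step 8: T1 CAS ⇒ ok; ctr=4 reg=3
step 9: T0 LOAD ⇒ load; ctr=4 reg=4
step 10: T0 CAS ⇒ ok; ctr=5 reg=4
step 11: T1 LOAD ⇒ load; ctr=5 reg=5
step 12: T0 LOAD ⇒ load; ctr=5 reg=5
step 13: T1 CAS ⇒ ok; ctr=6 reg=5
step 14: T0 CAS ⇒ retry; ctr=6 reg=5
step 15: T0 LOAD ⇒ load; ctr=6 reg=6
step 16: T0 CAS ⇒ ok; ctr=7 reg=6
step 17: T0 LOAD ⇒ load; ctr=7 reg=7
step 18: T0 CAS ⇒ ok; ctr=8 reg=7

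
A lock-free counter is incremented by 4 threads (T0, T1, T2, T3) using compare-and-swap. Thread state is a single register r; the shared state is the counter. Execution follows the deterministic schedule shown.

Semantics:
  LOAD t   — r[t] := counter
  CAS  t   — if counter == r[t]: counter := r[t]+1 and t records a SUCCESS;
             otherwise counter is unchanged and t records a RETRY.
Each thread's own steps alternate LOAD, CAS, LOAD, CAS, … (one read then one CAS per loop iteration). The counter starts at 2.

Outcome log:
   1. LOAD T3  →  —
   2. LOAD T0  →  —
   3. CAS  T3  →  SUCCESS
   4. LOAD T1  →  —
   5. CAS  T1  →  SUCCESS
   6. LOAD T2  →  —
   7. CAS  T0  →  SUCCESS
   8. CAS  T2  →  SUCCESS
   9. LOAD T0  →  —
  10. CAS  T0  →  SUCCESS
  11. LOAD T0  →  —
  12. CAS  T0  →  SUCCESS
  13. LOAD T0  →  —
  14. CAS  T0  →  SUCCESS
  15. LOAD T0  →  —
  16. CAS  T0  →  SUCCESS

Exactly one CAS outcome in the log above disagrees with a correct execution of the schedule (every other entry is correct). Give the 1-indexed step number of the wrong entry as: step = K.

Re-executing:
[1] T3.load  rd  (counter 2, T3.r 2)
[2] T0.load  rd  (counter 2, T0.r 2)
[3] T3.cas  hit  (counter 3, T3.r 2)
[4] T1.load  rd  (counter 3, T1.r 3)
[5] T1.cas  hit  (counter 4, T1.r 3)
[6] T2.load  rd  (counter 4, T2.r 4)
[7] T0.cas  miss  (counter 4, T0.r 2)
[8] T2.cas  hit  (counter 5, T2.r 4)
[9] T0.load  rd  (counter 5, T0.r 5)
[10] T0.cas  hit  (counter 6, T0.r 5)
[11] T0.load  rd  (counter 6, T0.r 6)
[12] T0.cas  hit  (counter 7, T0.r 6)
[13] T0.load  rd  (counter 7, T0.r 7)
[14] T0.cas  hit  (counter 8, T0.r 7)
[15] T0.load  rd  (counter 8, T0.r 8)
[16] T0.cas  hit  (counter 9, T0.r 8)
Mismatch at 7.

step = 7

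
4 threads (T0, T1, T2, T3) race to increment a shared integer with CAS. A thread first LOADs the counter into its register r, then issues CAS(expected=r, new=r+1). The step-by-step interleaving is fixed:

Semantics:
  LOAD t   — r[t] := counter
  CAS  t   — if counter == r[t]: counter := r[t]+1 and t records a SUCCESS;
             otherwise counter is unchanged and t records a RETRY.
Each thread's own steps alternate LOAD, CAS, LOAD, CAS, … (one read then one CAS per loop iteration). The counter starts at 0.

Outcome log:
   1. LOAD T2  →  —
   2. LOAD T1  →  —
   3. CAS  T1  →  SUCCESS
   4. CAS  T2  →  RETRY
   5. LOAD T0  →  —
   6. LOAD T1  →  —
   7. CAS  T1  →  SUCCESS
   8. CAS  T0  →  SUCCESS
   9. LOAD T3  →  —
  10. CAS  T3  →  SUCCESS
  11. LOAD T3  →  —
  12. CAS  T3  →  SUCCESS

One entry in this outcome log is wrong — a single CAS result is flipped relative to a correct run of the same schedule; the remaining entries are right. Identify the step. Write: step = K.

step = 8

Reference trace:
[1] T2.load  rd  (counter 0, T2.r 0)
[2] T1.load  rd  (counter 0, T1.r 0)
[3] T1.cas  hit  (counter 1, T1.r 0)
[4] T2.cas  miss  (counter 1, T2.r 0)
[5] T0.load  rd  (counter 1, T0.r 1)
[6] T1.load  rd  (counter 1, T1.r 1)
[7] T1.cas  hit  (counter 2, T1.r 1)
[8] T0.cas  miss  (counter 2, T0.r 1)
[9] T3.load  rd  (counter 2, T3.r 2)
[10] T3.cas  hit  (counter 3, T3.r 2)
[11] T3.load  rd  (counter 3, T3.r 3)
[12] T3.cas  hit  (counter 4, T3.r 3)
Mismatch at 8.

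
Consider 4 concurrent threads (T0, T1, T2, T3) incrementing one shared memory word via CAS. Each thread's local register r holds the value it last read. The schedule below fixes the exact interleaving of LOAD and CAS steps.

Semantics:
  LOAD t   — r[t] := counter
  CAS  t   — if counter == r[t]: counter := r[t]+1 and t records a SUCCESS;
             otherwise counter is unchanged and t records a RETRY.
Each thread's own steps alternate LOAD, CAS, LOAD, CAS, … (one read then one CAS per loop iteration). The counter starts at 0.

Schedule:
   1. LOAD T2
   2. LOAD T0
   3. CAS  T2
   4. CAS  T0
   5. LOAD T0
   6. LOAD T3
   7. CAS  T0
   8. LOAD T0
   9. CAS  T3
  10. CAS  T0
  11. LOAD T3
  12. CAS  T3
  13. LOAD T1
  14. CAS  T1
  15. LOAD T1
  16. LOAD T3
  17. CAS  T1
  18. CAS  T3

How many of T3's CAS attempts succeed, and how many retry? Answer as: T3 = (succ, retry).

#1 T2 reads 0
#2 T0 reads 0
#3 T2 CAS(0→1) writes; counter now 1
#4 T0 CAS(0→1) fails; counter now 1
#5 T0 reads 1
#6 T3 reads 1
#7 T0 CAS(1→2) writes; counter now 2
#8 T0 reads 2
#9 T3 CAS(1→2) fails; counter now 2
#10 T0 CAS(2→3) writes; counter now 3
#11 T3 reads 3
#12 T3 CAS(3→4) writes; counter now 4
#13 T1 reads 4
#14 T1 CAS(4→5) writes; counter now 5
#15 T1 reads 5
#16 T3 reads 5
#17 T1 CAS(5→6) writes; counter now 6
#18 T3 CAS(5→6) fails; counter now 6

T3 = (1, 2)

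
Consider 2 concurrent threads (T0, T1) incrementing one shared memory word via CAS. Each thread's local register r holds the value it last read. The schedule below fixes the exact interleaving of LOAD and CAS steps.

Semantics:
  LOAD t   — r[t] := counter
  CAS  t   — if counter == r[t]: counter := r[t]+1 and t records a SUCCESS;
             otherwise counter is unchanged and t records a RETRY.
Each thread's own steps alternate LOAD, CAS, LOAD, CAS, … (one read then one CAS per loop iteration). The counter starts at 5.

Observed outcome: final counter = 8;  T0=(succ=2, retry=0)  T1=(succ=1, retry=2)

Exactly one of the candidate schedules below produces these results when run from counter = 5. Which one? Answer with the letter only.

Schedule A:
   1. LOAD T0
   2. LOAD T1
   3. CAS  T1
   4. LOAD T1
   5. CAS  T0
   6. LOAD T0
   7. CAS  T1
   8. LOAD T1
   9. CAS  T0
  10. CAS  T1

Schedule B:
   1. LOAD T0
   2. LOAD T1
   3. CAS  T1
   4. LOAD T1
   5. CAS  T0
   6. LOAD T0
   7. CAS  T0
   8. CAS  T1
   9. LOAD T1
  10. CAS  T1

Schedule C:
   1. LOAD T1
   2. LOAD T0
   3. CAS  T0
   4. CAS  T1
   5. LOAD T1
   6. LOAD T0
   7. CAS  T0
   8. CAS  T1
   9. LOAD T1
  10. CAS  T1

Tracing schedule C:
T1 LOAD — after: cnt=5, r=5 — load
T0 LOAD — after: cnt=5, r=5 — load
T0 CAS — after: cnt=6, r=5 — ok
T1 CAS — after: cnt=6, r=5 — retry
T1 LOAD — after: cnt=6, r=6 — load
T0 LOAD — after: cnt=6, r=6 — load
T0 CAS — after: cnt=7, r=6 — ok
T1 CAS — after: cnt=7, r=6 — retry
T1 LOAD — after: cnt=7, r=7 — load
T1 CAS — after: cnt=8, r=7 — ok

C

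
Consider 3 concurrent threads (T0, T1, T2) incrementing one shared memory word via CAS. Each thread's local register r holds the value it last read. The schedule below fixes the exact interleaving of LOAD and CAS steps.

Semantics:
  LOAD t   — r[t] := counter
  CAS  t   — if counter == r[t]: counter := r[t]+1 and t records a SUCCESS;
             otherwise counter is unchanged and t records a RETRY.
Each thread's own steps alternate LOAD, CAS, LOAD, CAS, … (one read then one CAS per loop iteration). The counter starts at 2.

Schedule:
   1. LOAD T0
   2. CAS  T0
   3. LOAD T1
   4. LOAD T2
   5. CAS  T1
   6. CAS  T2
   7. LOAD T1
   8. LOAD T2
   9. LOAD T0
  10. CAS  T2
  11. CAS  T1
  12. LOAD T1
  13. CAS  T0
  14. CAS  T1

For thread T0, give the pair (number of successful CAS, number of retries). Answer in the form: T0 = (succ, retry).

#1 T0 reads 2
#2 T0 CAS(2→3) writes; counter now 3
#3 T1 reads 3
#4 T2 reads 3
#5 T1 CAS(3→4) writes; counter now 4
#6 T2 CAS(3→4) fails; counter now 4
#7 T1 reads 4
#8 T2 reads 4
#9 T0 reads 4
#10 T2 CAS(4→5) writes; counter now 5
#11 T1 CAS(4→5) fails; counter now 5
#12 T1 reads 5
#13 T0 CAS(4→5) fails; counter now 5
#14 T1 CAS(5→6) writes; counter now 6

T0 = (1, 1)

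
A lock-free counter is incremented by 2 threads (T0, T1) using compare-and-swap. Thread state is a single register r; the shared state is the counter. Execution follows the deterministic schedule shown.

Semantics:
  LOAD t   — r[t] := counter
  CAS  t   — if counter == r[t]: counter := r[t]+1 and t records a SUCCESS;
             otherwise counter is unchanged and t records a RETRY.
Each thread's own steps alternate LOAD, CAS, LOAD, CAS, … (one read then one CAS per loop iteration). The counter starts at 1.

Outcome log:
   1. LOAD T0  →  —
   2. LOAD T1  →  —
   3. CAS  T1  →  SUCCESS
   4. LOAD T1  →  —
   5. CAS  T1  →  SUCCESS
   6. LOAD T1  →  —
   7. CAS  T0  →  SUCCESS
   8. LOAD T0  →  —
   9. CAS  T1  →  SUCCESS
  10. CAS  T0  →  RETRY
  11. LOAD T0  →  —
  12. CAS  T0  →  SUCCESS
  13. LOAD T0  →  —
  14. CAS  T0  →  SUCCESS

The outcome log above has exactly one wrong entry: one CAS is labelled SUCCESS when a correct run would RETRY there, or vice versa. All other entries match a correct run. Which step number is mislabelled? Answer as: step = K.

Correct run:
[1] T0.load  rd  (counter 1, T0.r 1)
[2] T1.load  rd  (counter 1, T1.r 1)
[3] T1.cas  hit  (counter 2, T1.r 1)
[4] T1.load  rd  (counter 2, T1.r 2)
[5] T1.cas  hit  (counter 3, T1.r 2)
[6] T1.load  rd  (counter 3, T1.r 3)
[7] T0.cas  miss  (counter 3, T0.r 1)
[8] T0.load  rd  (counter 3, T0.r 3)
[9] T1.cas  hit  (counter 4, T1.r 3)
[10] T0.cas  miss  (counter 4, T0.r 3)
[11] T0.load  rd  (counter 4, T0.r 4)
[12] T0.cas  hit  (counter 5, T0.r 4)
[13] T0.load  rd  (counter 5, T0.r 5)
[14] T0.cas  hit  (counter 6, T0.r 5)
Log disagrees first at step 7.

step = 7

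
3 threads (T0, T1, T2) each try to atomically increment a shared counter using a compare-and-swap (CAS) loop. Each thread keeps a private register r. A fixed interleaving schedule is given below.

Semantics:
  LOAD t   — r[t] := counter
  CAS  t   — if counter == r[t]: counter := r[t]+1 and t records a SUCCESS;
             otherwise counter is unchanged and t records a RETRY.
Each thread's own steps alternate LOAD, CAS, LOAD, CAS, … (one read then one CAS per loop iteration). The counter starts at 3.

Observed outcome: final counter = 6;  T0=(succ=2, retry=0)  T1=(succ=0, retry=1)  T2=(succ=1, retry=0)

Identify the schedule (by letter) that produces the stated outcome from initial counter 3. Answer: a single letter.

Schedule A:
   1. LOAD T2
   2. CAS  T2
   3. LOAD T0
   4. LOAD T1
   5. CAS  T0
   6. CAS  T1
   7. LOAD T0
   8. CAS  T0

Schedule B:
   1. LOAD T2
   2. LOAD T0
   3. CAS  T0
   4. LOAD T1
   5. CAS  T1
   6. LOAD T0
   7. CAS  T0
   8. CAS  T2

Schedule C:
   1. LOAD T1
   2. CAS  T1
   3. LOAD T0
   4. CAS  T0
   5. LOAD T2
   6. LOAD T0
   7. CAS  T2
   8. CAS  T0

Tracing schedule A:
[1] T2.load  rd  (counter 3, T2.r 3)
[2] T2.cas  hit  (counter 4, T2.r 3)
[3] T0.load  rd  (counter 4, T0.r 4)
[4] T1.load  rd  (counter 4, T1.r 4)
[5] T0.cas  hit  (counter 5, T0.r 4)
[6] T1.cas  miss  (counter 5, T1.r 4)
[7] T0.load  rd  (counter 5, T0.r 5)
[8] T0.cas  hit  (counter 6, T0.r 5)

A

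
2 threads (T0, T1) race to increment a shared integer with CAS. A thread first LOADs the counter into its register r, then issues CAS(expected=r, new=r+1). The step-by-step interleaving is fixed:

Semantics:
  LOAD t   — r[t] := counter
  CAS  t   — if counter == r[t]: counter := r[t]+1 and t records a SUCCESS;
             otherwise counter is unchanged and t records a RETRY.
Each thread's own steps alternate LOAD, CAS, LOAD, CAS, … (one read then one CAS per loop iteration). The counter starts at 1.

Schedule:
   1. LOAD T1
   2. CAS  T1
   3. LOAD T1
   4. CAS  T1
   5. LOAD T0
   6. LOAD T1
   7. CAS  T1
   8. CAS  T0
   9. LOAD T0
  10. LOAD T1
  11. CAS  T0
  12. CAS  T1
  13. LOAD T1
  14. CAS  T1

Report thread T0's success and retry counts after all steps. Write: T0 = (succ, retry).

T0 = (1, 1)

[1] T1.load  rd  (counter 1, T1.r 1)
[2] T1.cas  hit  (counter 2, T1.r 1)
[3] T1.load  rd  (counter 2, T1.r 2)
[4] T1.cas  hit  (counter 3, T1.r 2)
[5] T0.load  rd  (counter 3, T0.r 3)
[6] T1.load  rd  (counter 3, T1.r 3)
[7] T1.cas  hit  (counter 4, T1.r 3)
[8] T0.cas  miss  (counter 4, T0.r 3)
[9] T0.load  rd  (counter 4, T0.r 4)
[10] T1.load  rd  (counter 4, T1.r 4)
[11] T0.cas  hit  (counter 5, T0.r 4)
[12] T1.cas  miss  (counter 5, T1.r 4)
[13] T1.load  rd  (counter 5, T1.r 5)
[14] T1.cas  hit  (counter 6, T1.r 5)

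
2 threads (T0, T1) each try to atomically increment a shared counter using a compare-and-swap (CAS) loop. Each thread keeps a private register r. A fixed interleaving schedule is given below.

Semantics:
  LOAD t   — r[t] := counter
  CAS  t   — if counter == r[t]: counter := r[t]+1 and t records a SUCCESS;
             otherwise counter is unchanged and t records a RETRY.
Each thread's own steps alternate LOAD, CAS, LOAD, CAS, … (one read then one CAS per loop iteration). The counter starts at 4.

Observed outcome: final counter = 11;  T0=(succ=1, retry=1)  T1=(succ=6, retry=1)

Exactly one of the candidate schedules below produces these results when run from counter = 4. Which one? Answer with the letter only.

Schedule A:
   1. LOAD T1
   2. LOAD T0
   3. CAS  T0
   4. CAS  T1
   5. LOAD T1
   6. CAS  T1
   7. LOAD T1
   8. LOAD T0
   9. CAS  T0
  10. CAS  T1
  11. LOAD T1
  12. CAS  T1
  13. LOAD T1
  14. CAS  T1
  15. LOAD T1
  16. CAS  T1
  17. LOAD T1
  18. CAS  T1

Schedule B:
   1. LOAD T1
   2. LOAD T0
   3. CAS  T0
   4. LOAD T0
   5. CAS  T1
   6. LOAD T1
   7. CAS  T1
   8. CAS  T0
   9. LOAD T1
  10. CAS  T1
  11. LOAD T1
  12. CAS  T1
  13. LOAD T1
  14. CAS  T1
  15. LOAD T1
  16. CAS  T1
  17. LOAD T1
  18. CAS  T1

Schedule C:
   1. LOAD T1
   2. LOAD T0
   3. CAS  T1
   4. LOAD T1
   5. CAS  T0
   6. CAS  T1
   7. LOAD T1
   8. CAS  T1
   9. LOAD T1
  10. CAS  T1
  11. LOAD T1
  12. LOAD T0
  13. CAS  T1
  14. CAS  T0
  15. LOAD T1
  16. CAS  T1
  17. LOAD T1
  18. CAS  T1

B

Simulating candidate B:
step 1: T1 LOAD ⇒ load; ctr=4 reg=4
step 2: T0 LOAD ⇒ load; ctr=4 reg=4
step 3: T0 CAS ⇒ ok; ctr=5 reg=4
step 4: T0 LOAD ⇒ load; ctr=5 reg=5
step 5: T1 CAS ⇒ retry; ctr=5 reg=4
step 6: T1 LOAD ⇒ load; ctr=5 reg=5
step 7: T1 CAS ⇒ ok; ctr=6 reg=5
step 8: T0 CAS ⇒ retry; ctr=6 reg=5
step 9: T1 LOAD ⇒ load; ctr=6 reg=6
step 10: T1 CAS ⇒ ok; ctr=7 reg=6
step 11: T1 LOAD ⇒ load; ctr=7 reg=7
step 12: T1 CAS ⇒ ok; ctr=8 reg=7
step 13: T1 LOAD ⇒ load; ctr=8 reg=8
step 14: T1 CAS ⇒ ok; ctr=9 reg=8
step 15: T1 LOAD ⇒ load; ctr=9 reg=9
step 16: T1 CAS ⇒ ok; ctr=10 reg=9
step 17: T1 LOAD ⇒ load; ctr=10 reg=10
step 18: T1 CAS ⇒ ok; ctr=11 reg=10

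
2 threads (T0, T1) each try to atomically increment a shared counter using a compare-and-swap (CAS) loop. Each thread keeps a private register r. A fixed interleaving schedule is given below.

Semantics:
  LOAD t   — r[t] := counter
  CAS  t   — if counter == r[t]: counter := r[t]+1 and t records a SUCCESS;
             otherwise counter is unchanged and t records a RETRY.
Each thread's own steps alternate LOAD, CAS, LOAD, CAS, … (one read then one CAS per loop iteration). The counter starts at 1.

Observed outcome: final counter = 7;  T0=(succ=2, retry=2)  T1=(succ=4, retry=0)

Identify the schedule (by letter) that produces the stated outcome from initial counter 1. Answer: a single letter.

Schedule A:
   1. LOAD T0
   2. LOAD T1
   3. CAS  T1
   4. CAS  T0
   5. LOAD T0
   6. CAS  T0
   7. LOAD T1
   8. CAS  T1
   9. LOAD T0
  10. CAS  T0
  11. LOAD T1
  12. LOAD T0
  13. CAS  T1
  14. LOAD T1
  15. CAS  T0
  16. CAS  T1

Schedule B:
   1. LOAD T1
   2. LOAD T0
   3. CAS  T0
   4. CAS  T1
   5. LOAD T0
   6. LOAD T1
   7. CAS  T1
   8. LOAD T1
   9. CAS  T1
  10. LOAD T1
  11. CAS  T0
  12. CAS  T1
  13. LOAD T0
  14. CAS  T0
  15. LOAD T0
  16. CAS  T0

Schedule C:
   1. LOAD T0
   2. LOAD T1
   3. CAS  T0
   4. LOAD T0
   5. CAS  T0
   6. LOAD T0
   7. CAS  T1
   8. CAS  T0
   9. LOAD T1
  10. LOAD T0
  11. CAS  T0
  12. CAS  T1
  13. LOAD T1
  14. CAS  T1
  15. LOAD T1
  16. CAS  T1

A

Run A:
   1) LOAD T0:  M=1  r_T0=1
   2) LOAD T1:  M=1  r_T1=1
   3) CAS  T1:  M=2  r_T1=1 ✓
   4) CAS  T0:  M=2  r_T0=1 ✗
   5) LOAD T0:  M=2  r_T0=2
   6) CAS  T0:  M=3  r_T0=2 ✓
   7) LOAD T1:  M=3  r_T1=3
   8) CAS  T1:  M=4  r_T1=3 ✓
   9) LOAD T0:  M=4  r_T0=4
  10) CAS  T0:  M=5  r_T0=4 ✓
  11) LOAD T1:  M=5  r_T1=5
  12) LOAD T0:  M=5  r_T0=5
  13) CAS  T1:  M=6  r_T1=5 ✓
  14) LOAD T1:  M=6  r_T1=6
  15) CAS  T0:  M=6  r_T0=5 ✗
  16) CAS  T1:  M=7  r_T1=6 ✓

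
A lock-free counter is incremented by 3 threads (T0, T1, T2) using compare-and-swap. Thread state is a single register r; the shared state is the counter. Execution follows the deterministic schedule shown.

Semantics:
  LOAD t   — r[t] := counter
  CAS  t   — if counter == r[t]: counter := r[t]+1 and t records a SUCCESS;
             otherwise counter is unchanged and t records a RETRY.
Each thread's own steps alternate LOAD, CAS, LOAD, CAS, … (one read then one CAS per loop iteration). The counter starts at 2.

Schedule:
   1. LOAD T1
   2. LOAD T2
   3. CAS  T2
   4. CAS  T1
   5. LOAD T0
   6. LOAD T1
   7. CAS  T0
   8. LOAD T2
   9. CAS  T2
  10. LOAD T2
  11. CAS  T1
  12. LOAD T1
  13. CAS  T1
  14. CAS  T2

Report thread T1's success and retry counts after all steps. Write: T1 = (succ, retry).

[1] T1.load  rd  (counter 2, T1.r 2)
[2] T2.load  rd  (counter 2, T2.r 2)
[3] T2.cas  hit  (counter 3, T2.r 2)
[4] T1.cas  miss  (counter 3, T1.r 2)
[5] T0.load  rd  (counter 3, T0.r 3)
[6] T1.load  rd  (counter 3, T1.r 3)
[7] T0.cas  hit  (counter 4, T0.r 3)
[8] T2.load  rd  (counter 4, T2.r 4)
[9] T2.cas  hit  (counter 5, T2.r 4)
[10] T2.load  rd  (counter 5, T2.r 5)
[11] T1.cas  miss  (counter 5, T1.r 3)
[12] T1.load  rd  (counter 5, T1.r 5)
[13] T1.cas  hit  (counter 6, T1.r 5)
[14] T2.cas  miss  (counter 6, T2.r 5)

T1 = (1, 2)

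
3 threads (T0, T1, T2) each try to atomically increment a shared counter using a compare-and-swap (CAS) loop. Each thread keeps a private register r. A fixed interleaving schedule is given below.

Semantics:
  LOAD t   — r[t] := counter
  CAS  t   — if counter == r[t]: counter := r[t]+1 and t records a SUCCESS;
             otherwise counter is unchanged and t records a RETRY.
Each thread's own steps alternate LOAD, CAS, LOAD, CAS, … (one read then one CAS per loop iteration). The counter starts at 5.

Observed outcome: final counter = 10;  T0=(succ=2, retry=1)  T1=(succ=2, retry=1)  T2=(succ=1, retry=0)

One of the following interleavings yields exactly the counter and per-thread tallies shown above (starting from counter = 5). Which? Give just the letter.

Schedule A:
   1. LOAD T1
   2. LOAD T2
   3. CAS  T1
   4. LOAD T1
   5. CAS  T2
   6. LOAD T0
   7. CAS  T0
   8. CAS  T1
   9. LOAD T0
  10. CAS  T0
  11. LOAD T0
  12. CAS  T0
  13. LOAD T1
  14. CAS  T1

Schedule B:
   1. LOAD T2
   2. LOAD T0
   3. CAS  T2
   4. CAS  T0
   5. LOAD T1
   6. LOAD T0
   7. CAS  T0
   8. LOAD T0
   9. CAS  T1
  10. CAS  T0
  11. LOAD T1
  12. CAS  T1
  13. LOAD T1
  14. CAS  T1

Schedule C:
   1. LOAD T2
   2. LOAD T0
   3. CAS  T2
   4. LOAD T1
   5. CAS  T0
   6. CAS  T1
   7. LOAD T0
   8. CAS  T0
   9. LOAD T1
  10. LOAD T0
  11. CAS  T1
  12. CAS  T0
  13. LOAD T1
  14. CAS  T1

B

Run B:
T2 LOAD — after: cnt=5, r=5 — load
T0 LOAD — after: cnt=5, r=5 — load
T2 CAS — after: cnt=6, r=5 — ok
T0 CAS — after: cnt=6, r=5 — retry
T1 LOAD — after: cnt=6, r=6 — load
T0 LOAD — after: cnt=6, r=6 — load
T0 CAS — after: cnt=7, r=6 — ok
T0 LOAD — after: cnt=7, r=7 — load
T1 CAS — after: cnt=7, r=6 — retry
T0 CAS — after: cnt=8, r=7 — ok
T1 LOAD — after: cnt=8, r=8 — load
T1 CAS — after: cnt=9, r=8 — ok
T1 LOAD — after: cnt=9, r=9 — load
T1 CAS — after: cnt=10, r=9 — ok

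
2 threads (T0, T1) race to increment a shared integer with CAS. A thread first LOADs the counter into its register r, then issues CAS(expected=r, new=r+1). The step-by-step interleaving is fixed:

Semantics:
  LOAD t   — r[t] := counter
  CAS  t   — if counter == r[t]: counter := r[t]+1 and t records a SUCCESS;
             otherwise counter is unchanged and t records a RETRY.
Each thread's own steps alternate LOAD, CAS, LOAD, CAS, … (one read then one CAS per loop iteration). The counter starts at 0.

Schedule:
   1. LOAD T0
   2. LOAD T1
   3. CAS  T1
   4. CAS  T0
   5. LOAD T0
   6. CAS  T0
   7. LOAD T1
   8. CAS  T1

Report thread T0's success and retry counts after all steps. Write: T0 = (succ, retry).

T0 = (1, 1)

#1 T0 reads 0
#2 T1 reads 0
#3 T1 CAS(0→1) writes; counter now 1
#4 T0 CAS(0→1) fails; counter now 1
#5 T0 reads 1
#6 T0 CAS(1→2) writes; counter now 2
#7 T1 reads 2
#8 T1 CAS(2→3) writes; counter now 3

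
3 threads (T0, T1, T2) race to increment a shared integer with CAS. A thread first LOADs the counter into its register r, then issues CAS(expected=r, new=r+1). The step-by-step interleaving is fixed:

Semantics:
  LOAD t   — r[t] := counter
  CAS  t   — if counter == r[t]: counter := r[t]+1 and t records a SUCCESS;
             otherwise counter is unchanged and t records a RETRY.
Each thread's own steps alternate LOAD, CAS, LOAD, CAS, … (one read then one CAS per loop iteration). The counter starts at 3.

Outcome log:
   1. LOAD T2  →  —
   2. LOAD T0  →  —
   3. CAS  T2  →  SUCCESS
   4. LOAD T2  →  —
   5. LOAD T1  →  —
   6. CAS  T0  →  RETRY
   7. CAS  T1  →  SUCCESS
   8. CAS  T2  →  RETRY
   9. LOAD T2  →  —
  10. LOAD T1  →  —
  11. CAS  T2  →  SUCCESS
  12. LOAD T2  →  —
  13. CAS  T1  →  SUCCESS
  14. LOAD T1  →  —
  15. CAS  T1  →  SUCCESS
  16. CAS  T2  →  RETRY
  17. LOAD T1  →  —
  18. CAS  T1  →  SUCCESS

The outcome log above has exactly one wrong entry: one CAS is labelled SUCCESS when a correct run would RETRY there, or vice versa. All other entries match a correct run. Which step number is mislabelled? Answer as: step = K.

Re-executing:
1. LOAD T2 → mem=3 r[T2]=3 [LOAD]
2. LOAD T0 → mem=3 r[T0]=3 [LOAD]
3. CAS T2 → mem=4 r[T2]=3 [OK]
4. LOAD T2 → mem=4 r[T2]=4 [LOAD]
5. LOAD T1 → mem=4 r[T1]=4 [LOAD]
6. CAS T0 → mem=4 r[T0]=3 [RETRY]
7. CAS T1 → mem=5 r[T1]=4 [OK]
8. CAS T2 → mem=5 r[T2]=4 [RETRY]
9. LOAD T2 → mem=5 r[T2]=5 [LOAD]
10. LOAD T1 → mem=5 r[T1]=5 [LOAD]
11. CAS T2 → mem=6 r[T2]=5 [OK]
12. LOAD T2 → mem=6 r[T2]=6 [LOAD]
13. CAS T1 → mem=6 r[T1]=5 [RETRY]
14. LOAD T1 → mem=6 r[T1]=6 [LOAD]
15. CAS T1 → mem=7 r[T1]=6 [OK]
16. CAS T2 → mem=7 r[T2]=6 [RETRY]
17. LOAD T1 → mem=7 r[T1]=7 [LOAD]
18. CAS T1 → mem=8 r[T1]=7 [OK]
Log disagrees first at step 13.

step = 13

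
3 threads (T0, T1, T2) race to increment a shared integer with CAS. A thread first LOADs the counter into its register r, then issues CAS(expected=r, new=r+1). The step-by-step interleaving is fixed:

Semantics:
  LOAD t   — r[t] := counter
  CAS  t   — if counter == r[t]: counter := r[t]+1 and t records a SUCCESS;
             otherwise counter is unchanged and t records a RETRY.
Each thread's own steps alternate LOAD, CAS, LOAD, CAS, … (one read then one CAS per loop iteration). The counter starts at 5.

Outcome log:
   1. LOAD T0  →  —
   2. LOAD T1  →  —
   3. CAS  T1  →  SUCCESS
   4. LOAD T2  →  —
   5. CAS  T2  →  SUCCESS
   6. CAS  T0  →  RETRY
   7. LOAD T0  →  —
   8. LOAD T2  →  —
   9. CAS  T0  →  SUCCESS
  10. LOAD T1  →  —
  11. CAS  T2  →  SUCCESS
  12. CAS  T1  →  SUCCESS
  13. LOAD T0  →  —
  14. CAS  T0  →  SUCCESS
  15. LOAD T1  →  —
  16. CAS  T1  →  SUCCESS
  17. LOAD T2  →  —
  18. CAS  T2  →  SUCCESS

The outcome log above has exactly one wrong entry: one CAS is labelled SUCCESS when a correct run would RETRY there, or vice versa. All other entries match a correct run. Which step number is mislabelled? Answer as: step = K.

step = 11

Correct run:
#1 T0 reads 5
#2 T1 reads 5
#3 T1 CAS(5→6) writes; counter now 6
#4 T2 reads 6
#5 T2 CAS(6→7) writes; counter now 7
#6 T0 CAS(5→6) fails; counter now 7
#7 T0 reads 7
#8 T2 reads 7
#9 T0 CAS(7→8) writes; counter now 8
#10 T1 reads 8
#11 T2 CAS(7→8) fails; counter now 8
#12 T1 CAS(8→9) writes; counter now 9
#13 T0 reads 9
#14 T0 CAS(9→10) writes; counter now 10
#15 T1 reads 10
#16 T1 CAS(10→11) writes; counter now 11
#17 T2 reads 11
#18 T2 CAS(11→12) writes; counter now 12
Mismatch at 11.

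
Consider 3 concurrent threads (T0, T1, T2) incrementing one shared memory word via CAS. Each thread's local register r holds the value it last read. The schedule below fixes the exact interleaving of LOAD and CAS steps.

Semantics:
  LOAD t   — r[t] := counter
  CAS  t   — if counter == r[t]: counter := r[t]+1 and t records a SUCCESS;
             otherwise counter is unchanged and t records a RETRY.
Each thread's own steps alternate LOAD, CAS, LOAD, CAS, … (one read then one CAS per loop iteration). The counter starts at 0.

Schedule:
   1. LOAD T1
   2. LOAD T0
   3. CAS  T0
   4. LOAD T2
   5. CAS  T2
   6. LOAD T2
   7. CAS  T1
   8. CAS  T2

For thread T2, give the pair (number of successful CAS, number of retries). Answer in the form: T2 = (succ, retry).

T2 = (2, 0)

[1] T1.load  rd  (counter 0, T1.r 0)
[2] T0.load  rd  (counter 0, T0.r 0)
[3] T0.cas  hit  (counter 1, T0.r 0)
[4] T2.load  rd  (counter 1, T2.r 1)
[5] T2.cas  hit  (counter 2, T2.r 1)
[6] T2.load  rd  (counter 2, T2.r 2)
[7] T1.cas  miss  (counter 2, T1.r 0)
[8] T2.cas  hit  (counter 3, T2.r 2)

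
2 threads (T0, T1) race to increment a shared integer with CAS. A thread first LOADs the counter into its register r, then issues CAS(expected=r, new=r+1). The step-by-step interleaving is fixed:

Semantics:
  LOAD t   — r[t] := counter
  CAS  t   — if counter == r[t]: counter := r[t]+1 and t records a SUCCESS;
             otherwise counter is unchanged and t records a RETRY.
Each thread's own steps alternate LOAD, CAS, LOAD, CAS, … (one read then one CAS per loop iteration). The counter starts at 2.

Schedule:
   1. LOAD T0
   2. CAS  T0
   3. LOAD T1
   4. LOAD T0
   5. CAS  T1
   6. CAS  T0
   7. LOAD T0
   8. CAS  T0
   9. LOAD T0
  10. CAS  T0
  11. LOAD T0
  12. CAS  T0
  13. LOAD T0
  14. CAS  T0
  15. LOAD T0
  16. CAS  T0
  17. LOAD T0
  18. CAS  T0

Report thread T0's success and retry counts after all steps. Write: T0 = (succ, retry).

T0 = (7, 1)

T0 LOAD — after: cnt=2, r=2 — load
T0 CAS — after: cnt=3, r=2 — ok
T1 LOAD — after: cnt=3, r=3 — load
T0 LOAD — after: cnt=3, r=3 — load
T1 CAS — after: cnt=4, r=3 — ok
T0 CAS — after: cnt=4, r=3 — retry
T0 LOAD — after: cnt=4, r=4 — load
T0 CAS — after: cnt=5, r=4 — ok
T0 LOAD — after: cnt=5, r=5 — load
T0 CAS — after: cnt=6, r=5 — ok
T0 LOAD — after: cnt=6, r=6 — load
T0 CAS — after: cnt=7, r=6 — ok
T0 LOAD — after: cnt=7, r=7 — load
T0 CAS — after: cnt=8, r=7 — ok
T0 LOAD — after: cnt=8, r=8 — load
T0 CAS — after: cnt=9, r=8 — ok
T0 LOAD — after: cnt=9, r=9 — load
T0 CAS — after: cnt=10, r=9 — ok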